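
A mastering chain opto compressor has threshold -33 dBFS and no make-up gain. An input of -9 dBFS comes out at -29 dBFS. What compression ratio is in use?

Input overshoot = -9 − (-33) = 24 dB; output overshoot = -29 − (-33) = 4 dB.
Ratio = 24 / 4 = 6.

6:1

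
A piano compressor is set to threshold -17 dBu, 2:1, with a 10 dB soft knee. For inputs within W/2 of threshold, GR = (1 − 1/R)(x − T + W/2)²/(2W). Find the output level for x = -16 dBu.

x − T + W/2 = -16 − (-17) + 5 = 6.
GR = (1 − 1/2) × 6² / 20 = 0.5 × 36 / 20 = 0.9 dB.
Output = -16 − 0.9 = -16.9 dBu.

-16.9 dBu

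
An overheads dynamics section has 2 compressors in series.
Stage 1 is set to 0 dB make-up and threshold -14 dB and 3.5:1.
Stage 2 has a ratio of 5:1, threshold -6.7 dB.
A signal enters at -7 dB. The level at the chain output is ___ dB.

-12 dB

Stage 1: -7 dB is 7 dB over -14 dB; at 3.5:1 that becomes 2 dB over, giving -12 dB.
Stage 2: -12 dB ≤ -6.7 dB, so stage 2 doesn't engage; output -12 dB.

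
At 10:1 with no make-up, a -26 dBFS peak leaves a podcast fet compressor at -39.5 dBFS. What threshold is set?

Gain reduction = -26 − (-39.5) = 13.5 dB; output overshoot = GR / (R − 1) = 13.5 / 9 = 1.5 dB.
Threshold = output − output overshoot = -39.5 − 1.5 = -41 dBFS.

-41 dBFS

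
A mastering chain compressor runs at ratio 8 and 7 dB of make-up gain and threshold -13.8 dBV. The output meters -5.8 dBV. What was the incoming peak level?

Stripping the +7 dB make-up gives -12.8 dBV at the gain stage.
That's 1 dB above the -13.8 dBV threshold.
Before 8:1 compression the overshoot was 1 × 8 = 8 dB, so input = -13.8 + 8 = -5.8 dBV.

-5.8 dBV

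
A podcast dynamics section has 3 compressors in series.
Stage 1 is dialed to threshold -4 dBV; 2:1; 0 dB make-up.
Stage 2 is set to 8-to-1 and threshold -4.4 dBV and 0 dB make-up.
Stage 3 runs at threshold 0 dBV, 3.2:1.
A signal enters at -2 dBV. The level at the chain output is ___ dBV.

-4.225 dBV

Stage 1: 2 dB above -4 dBV, reduced 2:1 to 1 dB above → -3 dBV.
Stage 2: -3 dBV is 1.4 dB over -4.4 dBV; at 8:1 that becomes 0.175 dB over, giving -4.225 dBV.
Stage 3: -4.225 dBV is at or below the 0 dBV threshold — no compression; output -4.225 dBV.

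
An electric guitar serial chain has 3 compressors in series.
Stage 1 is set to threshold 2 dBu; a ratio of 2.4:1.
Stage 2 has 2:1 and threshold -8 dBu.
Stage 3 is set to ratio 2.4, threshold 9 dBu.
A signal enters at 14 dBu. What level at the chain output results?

Stage 1: 12 dB above 2 dBu, reduced 2.4:1 to 5 dB above → 7 dBu.
Stage 2: 15 dB above -8 dBu, reduced 2:1 to 7.5 dB above → -0.5 dBu.
Stage 3: -0.5 dBu is at or below the 9 dBu threshold — no compression; output -0.5 dBu.

-0.5 dBu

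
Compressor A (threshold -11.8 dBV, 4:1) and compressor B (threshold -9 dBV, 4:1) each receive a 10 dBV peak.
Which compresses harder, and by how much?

A: 21.8 dB over, compressed to 5.45 dB over, so 16.35 dB of GR.
B: 19 dB over, compressed to 4.75 dB over, so 14.25 dB of GR.
Difference: 2.1 dB in favour of A.

A, by 2.1 dB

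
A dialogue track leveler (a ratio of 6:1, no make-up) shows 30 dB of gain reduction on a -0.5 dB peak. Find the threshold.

-36.5 dB

Input is 36 dB above T (since output overshoot × R = input overshoot: (-30.5 − T)·6 = -0.5 − T gives T = -36.5 dB).
Check: -36.5 + (-0.5 − (-36.5))/6 = -36.5 + 6 = -30.5 dB. ✓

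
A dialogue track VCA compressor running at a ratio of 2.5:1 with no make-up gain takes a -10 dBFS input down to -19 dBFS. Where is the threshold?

Gain reduction = -10 − (-19) = 9 dB; output overshoot = GR / (R − 1) = 9 / 1.5 = 6 dB.
Threshold = output − output overshoot = -19 − 6 = -25 dBFS.

-25 dBFS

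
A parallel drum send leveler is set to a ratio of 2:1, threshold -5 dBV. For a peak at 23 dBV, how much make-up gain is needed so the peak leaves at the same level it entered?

14 dB

Overshoot 28 dB → 28/2 = 14 dB after compression, so the compressed level is -5 + 14 = 9 dBV.
Make-up = target − compressed = 23 − 9 = 14 dB.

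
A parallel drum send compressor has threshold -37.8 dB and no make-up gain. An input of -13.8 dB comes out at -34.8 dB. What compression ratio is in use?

Input overshoot = -13.8 − (-37.8) = 24 dB; output overshoot = -34.8 − (-37.8) = 3 dB.
Ratio = 24 / 3 = 8.

8:1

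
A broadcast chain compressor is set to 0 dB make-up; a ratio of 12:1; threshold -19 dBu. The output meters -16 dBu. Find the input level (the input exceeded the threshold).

17 dBu

That's 3 dB above the -19 dBu threshold.
Input overshoot = R × output overshoot = 36 dB → input = -19 + 36 = 17 dBu.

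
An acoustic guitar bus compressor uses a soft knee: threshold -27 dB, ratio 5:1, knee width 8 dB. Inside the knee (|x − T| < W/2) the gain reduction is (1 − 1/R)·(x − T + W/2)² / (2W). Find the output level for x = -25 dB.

x − T + W/2 = -25 − (-27) + 4 = 6.
GR = (1 − 1/5) × 6² / 16 = 0.8 × 36 / 16 = 1.8 dB.
Output = -25 − 1.8 = -26.8 dB.

-26.8 dB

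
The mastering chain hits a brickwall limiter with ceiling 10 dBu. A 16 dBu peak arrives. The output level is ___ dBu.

10 dBu

At ∞:1, everything above 10 dBu is held at the ceiling.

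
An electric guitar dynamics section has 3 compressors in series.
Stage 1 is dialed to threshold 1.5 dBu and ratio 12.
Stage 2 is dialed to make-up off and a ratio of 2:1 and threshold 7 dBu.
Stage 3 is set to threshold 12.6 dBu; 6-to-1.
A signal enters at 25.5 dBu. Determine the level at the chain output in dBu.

Stage 1: 24 dB above 1.5 dBu, reduced 12:1 to 2 dB above → 3.5 dBu.
Stage 2: below threshold (3.5 ≤ 7); passes unchanged; output 3.5 dBu.
Stage 3: 3.5 dBu is at or below the 12.6 dBu threshold — no compression; output 3.5 dBu.

3.5 dBu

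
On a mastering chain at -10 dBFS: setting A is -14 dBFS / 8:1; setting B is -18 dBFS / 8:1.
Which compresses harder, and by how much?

B, by 3.5 dB

A: overshoot 4 dB → output overshoot 0.5 dB → GR 3.5 dB.
B: overshoot 8 dB → output overshoot 1 dB → GR 7 dB.
Difference: 3.5 dB in favour of B.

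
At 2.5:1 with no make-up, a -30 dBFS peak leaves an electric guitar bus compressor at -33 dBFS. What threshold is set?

-35 dBFS

Gain reduction = -30 − (-33) = 3 dB; output overshoot = GR / (R − 1) = 3 / 1.5 = 2 dB.
Threshold = output − output overshoot = -33 − 2 = -35 dBFS.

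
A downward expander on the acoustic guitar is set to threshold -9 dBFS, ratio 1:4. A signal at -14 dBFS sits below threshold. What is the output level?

Undershoot = (-9) − (-14) = 5 dB.
At 1:4, that expands to 20 dB under threshold.
Output = -9 − 20 = -29 dBFS.

-29 dBFS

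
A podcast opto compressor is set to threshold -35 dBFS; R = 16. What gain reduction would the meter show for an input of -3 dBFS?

The signal is 32 dB above threshold.
After 16:1 compression the overshoot becomes 32/16 = 2 dB.
GR = overshoot in − overshoot out = 32 − 2 = 30 dB.

30 dB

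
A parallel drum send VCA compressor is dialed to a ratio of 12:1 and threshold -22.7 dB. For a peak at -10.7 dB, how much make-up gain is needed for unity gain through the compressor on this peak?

Overshoot 12 dB → 12/12 = 1 dB after compression, so the compressed level is -22.7 + 1 = -21.7 dB.
Make-up = target − compressed = -10.7 − (-21.7) = 11 dB.

11 dB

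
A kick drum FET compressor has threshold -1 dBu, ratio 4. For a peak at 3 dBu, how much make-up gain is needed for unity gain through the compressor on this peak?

3 dB

Without make-up, output = threshold + overshoot/4 = -1 + 1 = 0 dBu.
Gap to target: 3 dB.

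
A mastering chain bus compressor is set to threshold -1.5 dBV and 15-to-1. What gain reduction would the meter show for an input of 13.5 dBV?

14 dB

13.5 dBV exceeds the threshold by 15 dB.
After 15:1 compression the overshoot becomes 15/15 = 1 dB.
Gain reduction = 15 − 1 = 14 dB.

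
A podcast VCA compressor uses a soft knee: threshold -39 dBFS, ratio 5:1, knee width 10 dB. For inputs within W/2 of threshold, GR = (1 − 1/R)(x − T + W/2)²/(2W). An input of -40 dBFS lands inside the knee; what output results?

-40.64 dBFS

x − T + W/2 = -40 − (-39) + 5 = 4.
GR = (1 − 1/5) × 4² / 20 = 0.8 × 16 / 20 = 0.64 dB.
Output = -40 − 0.64 = -40.64 dBFS.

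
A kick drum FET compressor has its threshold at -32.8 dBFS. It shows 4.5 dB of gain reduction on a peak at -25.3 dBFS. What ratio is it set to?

Input overshoot = -25.3 − (-32.8) = 7.5 dB.
Output overshoot = 7.5 − 4.5 = 3 dB.
Ratio = input overshoot / output overshoot = 7.5 / 3 = 2.5.

2.5:1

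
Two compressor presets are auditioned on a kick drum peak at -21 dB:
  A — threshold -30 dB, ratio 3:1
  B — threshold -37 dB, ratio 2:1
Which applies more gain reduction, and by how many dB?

B, by 2 dB

A: 9 dB over, compressed to 3 dB over, so 6 dB of GR.
B: 16 dB over, compressed to 8 dB over, so 8 dB of GR.
Difference: 2 dB in favour of B.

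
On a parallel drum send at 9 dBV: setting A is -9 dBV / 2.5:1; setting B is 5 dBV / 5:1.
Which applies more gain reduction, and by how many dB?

A, by 7.6 dB

A: overshoot 18 dB → output overshoot 7.2 dB → GR 10.8 dB.
B: overshoot 4 dB → output overshoot 0.8 dB → GR 3.2 dB.
A applies 7.6 dB more gain reduction.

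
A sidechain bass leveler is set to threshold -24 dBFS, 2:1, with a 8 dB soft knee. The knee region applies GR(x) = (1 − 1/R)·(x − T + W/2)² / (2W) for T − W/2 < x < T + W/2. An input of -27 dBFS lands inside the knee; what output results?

x − T + W/2 = -27 − (-24) + 4 = 1.
GR = (1 − 1/2) × 1² / 16 = 0.5 × 1 / 16 = 0.03125 dB.
Output = -27 − 0.03125 = -27.03125 dBFS.

-27.03125 dBFS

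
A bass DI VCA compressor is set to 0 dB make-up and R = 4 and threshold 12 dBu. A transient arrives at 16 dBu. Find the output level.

The input is 4 dB above the 12 dBu threshold.
At 4:1 the overshoot is divided by 4, leaving 1 dB above threshold.
So the level is 12 + 1 = 13 dBu.

13 dBu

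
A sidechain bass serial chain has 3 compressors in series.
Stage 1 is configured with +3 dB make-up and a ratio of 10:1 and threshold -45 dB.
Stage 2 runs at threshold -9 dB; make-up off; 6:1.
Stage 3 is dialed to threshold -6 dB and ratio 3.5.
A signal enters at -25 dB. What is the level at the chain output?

-40 dB

Stage 1: overshoot 20 dB → 20/10 = 2 dB → -43 dB; +3 dB make-up → -40 dB.
Stage 2: -40 dB ≤ -9 dB, so stage 2 doesn't engage; output -40 dB.
Stage 3: below threshold (-40 ≤ -6); passes unchanged; output -40 dB.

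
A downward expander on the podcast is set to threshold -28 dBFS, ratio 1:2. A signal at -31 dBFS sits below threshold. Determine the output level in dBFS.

-34 dBFS

Below threshold, a 1:2 expander applies gain = (2−1)×(T − x) of attenuation.
(2−1) × 3 = 3 dB, so output = -31 − 3 = -34 dBFS.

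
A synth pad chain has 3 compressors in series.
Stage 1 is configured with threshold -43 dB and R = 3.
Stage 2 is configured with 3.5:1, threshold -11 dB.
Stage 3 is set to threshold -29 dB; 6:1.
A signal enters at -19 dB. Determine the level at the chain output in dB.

-35 dB

Stage 1: -19 dB is 24 dB over -43 dB; at 3:1 that becomes 8 dB over, giving -35 dB.
Stage 2: -35 dB is at or below the -11 dB threshold — no compression; output -35 dB.
Stage 3: -35 dB is at or below the -29 dB threshold — no compression; output -35 dB.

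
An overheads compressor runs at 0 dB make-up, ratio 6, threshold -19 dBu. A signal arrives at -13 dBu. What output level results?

-18 dBu

Overshoot: -13 − (-19) = 6 dB.
6:1 compression reduces that to 6/6 = 1 dB over.
So the level is -19 + 1 = -18 dBu.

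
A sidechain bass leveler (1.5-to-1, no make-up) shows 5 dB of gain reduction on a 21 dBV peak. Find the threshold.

6 dBV

Gain reduction = 21 − 16 = 5 dB; output overshoot = GR / (R − 1) = 5 / 0.5 = 10 dB.
Threshold = output − output overshoot = 16 − 10 = 6 dBV.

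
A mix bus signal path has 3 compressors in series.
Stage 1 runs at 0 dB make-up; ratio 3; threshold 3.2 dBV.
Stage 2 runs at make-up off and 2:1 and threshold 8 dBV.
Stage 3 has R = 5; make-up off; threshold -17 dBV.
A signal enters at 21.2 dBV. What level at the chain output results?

Stage 1: 21.2 dBV is 18 dB over 3.2 dBV; at 3:1 that becomes 6 dB over, giving 9.2 dBV.
Stage 2: overshoot 1.2 dB → 1.2/2 = 0.6 dB → 8.6 dBV.
Stage 3: 8.6 dBV is 25.6 dB over -17 dBV; at 5:1 that becomes 5.12 dB over, giving -11.88 dBV.

-11.88 dBV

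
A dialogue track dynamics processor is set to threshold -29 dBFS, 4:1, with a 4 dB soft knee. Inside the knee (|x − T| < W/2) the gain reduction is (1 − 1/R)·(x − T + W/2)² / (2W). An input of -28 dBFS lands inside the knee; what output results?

-28.84375 dBFS

x − T + W/2 = -28 − (-29) + 2 = 3.
GR = (1 − 1/4) × 3² / 8 = 0.75 × 9 / 8 = 0.84375 dB.
Output = -28 − 0.84375 = -28.84375 dBFS.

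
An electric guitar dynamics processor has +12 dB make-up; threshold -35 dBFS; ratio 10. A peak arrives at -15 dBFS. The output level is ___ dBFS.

-21 dBFS

The input is 20 dB above the -35 dBFS threshold.
10:1 compression reduces that to 20/10 = 2 dB over.
Output = -35 + 2 = -33 dBFS; make-up adds 12 dB, giving -21 dBFS.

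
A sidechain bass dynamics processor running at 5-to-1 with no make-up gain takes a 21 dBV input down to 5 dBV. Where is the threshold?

1 dBV

Let T be the threshold. Output overshoot = (input overshoot)/R, so 5 − T = (21 − T)/5.
5·(5 − T) = 21 − T → 4·T = 25 − 21 = 4.
T = 4/4 = 1 dBV.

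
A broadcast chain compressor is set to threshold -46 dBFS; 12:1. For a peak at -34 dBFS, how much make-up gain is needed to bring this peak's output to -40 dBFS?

5 dB

The peak compresses to -46 + 12/12 = -45 dBFS.
To reach -40 dBFS requires -40 − (-45) = 5 dB of make-up.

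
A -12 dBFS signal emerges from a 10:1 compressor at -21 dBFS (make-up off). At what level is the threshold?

Let T be the threshold. Output overshoot = (input overshoot)/R, so -21 − T = (-12 − T)/10.
10·(-21 − T) = -12 − T → 9·T = -210 − (-12) = -198.
T = -198/9 = -22 dBFS.

-22 dBFS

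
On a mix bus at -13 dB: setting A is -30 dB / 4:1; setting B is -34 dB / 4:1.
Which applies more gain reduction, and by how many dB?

B, by 3 dB

A: overshoot 17 dB → output overshoot 4.25 dB → GR 12.75 dB.
B: overshoot 21 dB → output overshoot 5.25 dB → GR 15.75 dB.
B applies 3 dB more gain reduction.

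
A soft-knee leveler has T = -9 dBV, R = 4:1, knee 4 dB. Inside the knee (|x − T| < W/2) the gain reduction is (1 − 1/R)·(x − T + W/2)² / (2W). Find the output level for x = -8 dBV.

-8.84375 dBV

x − T + W/2 = -8 − (-9) + 2 = 3.
GR = (1 − 1/4) × 3² / 8 = 0.75 × 9 / 8 = 0.84375 dB.
Output = -8 − 0.84375 = -8.84375 dBV.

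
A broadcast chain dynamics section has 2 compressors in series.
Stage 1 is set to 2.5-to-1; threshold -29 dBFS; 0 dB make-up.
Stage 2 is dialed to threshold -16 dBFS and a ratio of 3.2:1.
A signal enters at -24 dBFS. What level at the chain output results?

-27 dBFS

Stage 1: overshoot 5 dB → 5/2.5 = 2 dB → -27 dBFS.
Stage 2: -27 dBFS ≤ -16 dBFS, so stage 2 doesn't engage; output -27 dBFS.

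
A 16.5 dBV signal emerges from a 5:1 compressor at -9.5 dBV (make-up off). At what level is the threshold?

-16 dBV

Gain reduction = 16.5 − (-9.5) = 26 dB; output overshoot = GR / (R − 1) = 26 / 4 = 6.5 dB.
Threshold = output − output overshoot = -9.5 − 6.5 = -16 dBV.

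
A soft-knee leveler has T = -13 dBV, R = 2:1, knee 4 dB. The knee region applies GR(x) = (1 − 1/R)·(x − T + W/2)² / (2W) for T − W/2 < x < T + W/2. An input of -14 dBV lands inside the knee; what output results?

-14.0625 dBV

x − T + W/2 = -14 − (-13) + 2 = 1.
GR = (1 − 1/2) × 1² / 8 = 0.5 × 1 / 8 = 0.0625 dB.
Output = -14 − 0.0625 = -14.0625 dBV.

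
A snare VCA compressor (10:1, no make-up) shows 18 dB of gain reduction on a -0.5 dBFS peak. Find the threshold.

Gain reduction = -0.5 − (-18.5) = 18 dB; output overshoot = GR / (R − 1) = 18 / 9 = 2 dB.
Threshold = output − output overshoot = -18.5 − 2 = -20.5 dBFS.

-20.5 dBFS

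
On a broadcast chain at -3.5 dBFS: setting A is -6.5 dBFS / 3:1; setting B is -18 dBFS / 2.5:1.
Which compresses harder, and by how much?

B, by 6.7 dB

A: overshoot 3 dB → output overshoot 1 dB → GR 2 dB.
B: overshoot 14.5 dB → output overshoot 5.8 dB → GR 8.7 dB.
Difference: 6.7 dB in favour of B.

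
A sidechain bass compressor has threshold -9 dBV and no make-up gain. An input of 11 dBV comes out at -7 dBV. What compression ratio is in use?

Input overshoot = 11 − (-9) = 20 dB; output overshoot = -7 − (-9) = 2 dB.
Ratio = 20 / 2 = 10.

10:1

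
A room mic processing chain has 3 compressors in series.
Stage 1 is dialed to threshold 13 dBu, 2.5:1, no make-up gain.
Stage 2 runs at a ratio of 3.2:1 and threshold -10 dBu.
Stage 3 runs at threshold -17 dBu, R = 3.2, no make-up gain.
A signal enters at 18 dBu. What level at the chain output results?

-12.371094 dBu

Stage 1: overshoot 5 dB → 5/2.5 = 2 dB → 15 dBu.
Stage 2: overshoot 25 dB → 25/3.2 = 7.8125 dB → -2.1875 dBu.
Stage 3: overshoot 14.8125 dB → 14.8125/3.2 = 4.628906 dB → -12.371094 dBu.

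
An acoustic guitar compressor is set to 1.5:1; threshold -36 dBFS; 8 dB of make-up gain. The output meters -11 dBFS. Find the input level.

Before make-up, the level was -11 − 8 = -19 dBFS.
The compressed level sits -19 − (-36) = 17 dB over threshold.
Before 1.5:1 compression the overshoot was 17 × 1.5 = 25.5 dB, so input = -36 + 25.5 = -10.5 dBFS.

-10.5 dBFS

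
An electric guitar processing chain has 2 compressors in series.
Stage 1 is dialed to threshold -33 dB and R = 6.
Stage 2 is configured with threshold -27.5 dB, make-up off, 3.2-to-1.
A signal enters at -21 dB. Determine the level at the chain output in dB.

Stage 1: 12 dB above -33 dB, reduced 6:1 to 2 dB above → -31 dB.
Stage 2: -31 dB ≤ -27.5 dB, so stage 2 doesn't engage; output -31 dB.

-31 dB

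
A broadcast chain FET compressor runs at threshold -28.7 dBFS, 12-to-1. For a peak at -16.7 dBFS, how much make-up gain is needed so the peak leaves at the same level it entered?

11 dB

Without make-up, output = threshold + overshoot/12 = -28.7 + 1 = -27.7 dBFS.
Gap to target: 11 dB.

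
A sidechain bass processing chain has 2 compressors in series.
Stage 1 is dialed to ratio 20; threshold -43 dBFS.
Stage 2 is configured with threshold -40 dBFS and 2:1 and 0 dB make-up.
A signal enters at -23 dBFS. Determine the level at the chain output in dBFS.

-42 dBFS

Stage 1: -23 dBFS is 20 dB over -43 dBFS; at 20:1 that becomes 1 dB over, giving -42 dBFS.
Stage 2: -42 dBFS ≤ -40 dBFS, so stage 2 doesn't engage; output -42 dBFS.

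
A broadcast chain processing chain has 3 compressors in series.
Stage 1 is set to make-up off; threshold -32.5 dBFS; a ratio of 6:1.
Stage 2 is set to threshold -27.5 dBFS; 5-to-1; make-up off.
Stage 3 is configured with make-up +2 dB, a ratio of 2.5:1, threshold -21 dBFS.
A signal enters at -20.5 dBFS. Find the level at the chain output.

-28.5 dBFS

Stage 1: -20.5 dBFS is 12 dB over -32.5 dBFS; at 6:1 that becomes 2 dB over, giving -30.5 dBFS.
Stage 2: -30.5 dBFS is at or below the -27.5 dBFS threshold — no compression; output -30.5 dBFS.
Stage 3: -30.5 dBFS is at or below the -21 dBFS threshold — no compression; make-up brings it to -28.5 dBFS.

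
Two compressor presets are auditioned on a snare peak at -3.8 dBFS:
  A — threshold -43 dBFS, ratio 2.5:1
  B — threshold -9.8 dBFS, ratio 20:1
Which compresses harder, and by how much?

A: overshoot 39.2 dB → output overshoot 15.68 dB → GR 23.52 dB.
B: overshoot 6 dB → output overshoot 0.3 dB → GR 5.7 dB.
A reduces 17.82 dB more.

A, by 17.82 dB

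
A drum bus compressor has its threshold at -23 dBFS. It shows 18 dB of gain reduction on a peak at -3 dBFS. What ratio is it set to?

Input overshoot = -3 − (-23) = 20 dB.
Output overshoot = 20 − 18 = 2 dB.
Ratio = input overshoot / output overshoot = 20 / 2 = 10.

10:1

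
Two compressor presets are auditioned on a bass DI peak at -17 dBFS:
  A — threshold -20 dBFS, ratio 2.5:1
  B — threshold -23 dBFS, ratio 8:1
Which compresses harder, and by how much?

A: overshoot 3 dB → output overshoot 1.2 dB → GR 1.8 dB.
B: overshoot 6 dB → output overshoot 0.75 dB → GR 5.25 dB.
B reduces 3.45 dB more.

B, by 3.45 dB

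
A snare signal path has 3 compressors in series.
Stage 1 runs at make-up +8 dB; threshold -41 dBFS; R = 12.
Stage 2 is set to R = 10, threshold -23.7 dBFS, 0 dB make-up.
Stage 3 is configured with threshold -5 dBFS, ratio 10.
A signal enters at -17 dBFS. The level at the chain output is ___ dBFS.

-31 dBFS

Stage 1: overshoot 24 dB → 24/12 = 2 dB → -39 dBFS; +8 dB make-up → -31 dBFS.
Stage 2: below threshold (-31 ≤ -23.7); passes unchanged; output -31 dBFS.
Stage 3: -31 dBFS ≤ -5 dBFS, so stage 3 doesn't engage; output -31 dBFS.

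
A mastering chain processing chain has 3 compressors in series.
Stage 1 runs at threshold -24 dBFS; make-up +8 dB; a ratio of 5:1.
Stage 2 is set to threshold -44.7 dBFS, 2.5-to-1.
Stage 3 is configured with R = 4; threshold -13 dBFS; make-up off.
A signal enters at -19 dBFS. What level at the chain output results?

Stage 1: overshoot 5 dB → 5/5 = 1 dB → -23 dBFS; +8 dB make-up → -15 dBFS.
Stage 2: -15 dBFS is 29.7 dB over -44.7 dBFS; at 2.5:1 that becomes 11.88 dB over, giving -32.82 dBFS.
Stage 3: -32.82 dBFS is at or below the -13 dBFS threshold — no compression; output -32.82 dBFS.

-32.82 dBFS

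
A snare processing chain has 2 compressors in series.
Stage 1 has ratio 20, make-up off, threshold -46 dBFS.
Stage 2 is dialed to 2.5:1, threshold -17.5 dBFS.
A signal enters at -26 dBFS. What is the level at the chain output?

-45 dBFS

Stage 1: overshoot 20 dB → 20/20 = 1 dB → -45 dBFS.
Stage 2: -45 dBFS ≤ -17.5 dBFS, so stage 2 doesn't engage; output -45 dBFS.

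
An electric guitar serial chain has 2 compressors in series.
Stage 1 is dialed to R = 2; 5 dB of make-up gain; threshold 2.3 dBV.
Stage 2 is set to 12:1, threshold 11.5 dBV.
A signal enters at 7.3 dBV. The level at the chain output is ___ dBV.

Stage 1: 5 dB above 2.3 dBV, reduced 2:1 to 2.5 dB above → 4.8 dBV; +5 dB make-up → 9.8 dBV.
Stage 2: 9.8 dBV is at or below the 11.5 dBV threshold — no compression; output 9.8 dBV.

9.8 dBV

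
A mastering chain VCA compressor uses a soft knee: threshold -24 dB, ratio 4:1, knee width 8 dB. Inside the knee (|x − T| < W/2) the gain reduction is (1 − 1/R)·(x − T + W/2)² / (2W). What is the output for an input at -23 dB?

-24.171875 dB

x − T + W/2 = -23 − (-24) + 4 = 5.
GR = (1 − 1/4) × 5² / 16 = 0.75 × 25 / 16 = 1.171875 dB.
Output = -23 − 1.171875 = -24.171875 dB.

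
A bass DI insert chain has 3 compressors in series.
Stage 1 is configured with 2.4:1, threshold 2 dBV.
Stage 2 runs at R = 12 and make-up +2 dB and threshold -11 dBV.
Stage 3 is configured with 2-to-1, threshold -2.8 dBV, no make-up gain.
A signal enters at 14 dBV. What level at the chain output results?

Stage 1: overshoot 12 dB → 12/2.4 = 5 dB → 7 dBV.
Stage 2: 18 dB above -11 dBV, reduced 12:1 to 1.5 dB above → -9.5 dBV; +2 dB make-up → -7.5 dBV.
Stage 3: below threshold (-7.5 ≤ -2.8); passes unchanged; output -7.5 dBV.

-7.5 dBV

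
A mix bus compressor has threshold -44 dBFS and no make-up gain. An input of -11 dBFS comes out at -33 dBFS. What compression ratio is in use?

3:1

Input overshoot = -11 − (-44) = 33 dB; output overshoot = -33 − (-44) = 11 dB.
Ratio = 33 / 11 = 3.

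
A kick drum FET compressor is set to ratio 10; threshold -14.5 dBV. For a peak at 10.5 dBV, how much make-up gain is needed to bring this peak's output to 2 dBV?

Without make-up, output = threshold + overshoot/10 = -14.5 + 2.5 = -12 dBV.
Gap to target: 14 dB.

14 dB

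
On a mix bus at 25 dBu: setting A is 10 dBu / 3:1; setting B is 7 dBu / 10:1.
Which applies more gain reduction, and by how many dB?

B, by 6.2 dB

A: 15 dB over, compressed to 5 dB over, so 10 dB of GR.
B: 18 dB over, compressed to 1.8 dB over, so 16.2 dB of GR.
B applies 6.2 dB more gain reduction.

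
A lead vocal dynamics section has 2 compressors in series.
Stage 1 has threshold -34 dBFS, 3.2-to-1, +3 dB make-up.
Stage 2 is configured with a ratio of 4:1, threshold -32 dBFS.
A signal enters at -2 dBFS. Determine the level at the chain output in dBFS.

Stage 1: overshoot 32 dB → 32/3.2 = 10 dB → -24 dBFS; +3 dB make-up → -21 dBFS.
Stage 2: -21 dBFS is 11 dB over -32 dBFS; at 4:1 that becomes 2.75 dB over, giving -29.25 dBFS.

-29.25 dBFS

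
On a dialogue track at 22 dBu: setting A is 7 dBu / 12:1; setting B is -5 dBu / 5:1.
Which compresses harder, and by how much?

A: overshoot 15 dB → output overshoot 1.25 dB → GR 13.75 dB.
B: overshoot 27 dB → output overshoot 5.4 dB → GR 21.6 dB.
B applies 7.85 dB more gain reduction.

B, by 7.85 dB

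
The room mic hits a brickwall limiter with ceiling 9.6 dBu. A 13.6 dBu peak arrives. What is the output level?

The limiter clamps the peak to its 9.6 dBu ceiling.

9.6 dBu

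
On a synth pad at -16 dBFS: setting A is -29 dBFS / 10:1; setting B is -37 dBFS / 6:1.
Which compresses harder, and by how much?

B, by 5.8 dB

A: overshoot 13 dB → output overshoot 1.3 dB → GR 11.7 dB.
B: overshoot 21 dB → output overshoot 3.5 dB → GR 17.5 dB.
B applies 5.8 dB more gain reduction.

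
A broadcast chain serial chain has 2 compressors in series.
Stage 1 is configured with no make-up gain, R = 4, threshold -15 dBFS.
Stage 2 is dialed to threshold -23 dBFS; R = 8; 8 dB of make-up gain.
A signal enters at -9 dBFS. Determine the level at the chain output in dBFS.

Stage 1: overshoot 6 dB → 6/4 = 1.5 dB → -13.5 dBFS.
Stage 2: -13.5 dBFS is 9.5 dB over -23 dBFS; at 8:1 that becomes 1.1875 dB over, giving -21.8125 dBFS; +8 dB make-up → -13.8125 dBFS.

-13.8125 dBFS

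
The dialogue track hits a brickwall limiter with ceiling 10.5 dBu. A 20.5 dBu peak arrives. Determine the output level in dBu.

10.5 dBu

At ∞:1, everything above 10.5 dBu is held at the ceiling.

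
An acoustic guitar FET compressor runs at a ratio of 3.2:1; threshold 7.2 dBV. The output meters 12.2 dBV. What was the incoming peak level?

23.2 dBV

That's 5 dB above the 7.2 dBV threshold.
Before 3.2:1 compression the overshoot was 5 × 3.2 = 16 dB, so input = 7.2 + 16 = 23.2 dBV.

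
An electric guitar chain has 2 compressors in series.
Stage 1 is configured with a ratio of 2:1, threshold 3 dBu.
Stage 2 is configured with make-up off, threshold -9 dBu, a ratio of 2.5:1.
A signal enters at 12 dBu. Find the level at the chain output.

-2.4 dBu

Stage 1: 9 dB above 3 dBu, reduced 2:1 to 4.5 dB above → 7.5 dBu.
Stage 2: 16.5 dB above -9 dBu, reduced 2.5:1 to 6.6 dB above → -2.4 dBu.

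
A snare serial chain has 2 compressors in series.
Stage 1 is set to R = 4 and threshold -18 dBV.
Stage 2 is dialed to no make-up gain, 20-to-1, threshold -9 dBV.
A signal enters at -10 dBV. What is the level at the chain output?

Stage 1: overshoot 8 dB → 8/4 = 2 dB → -16 dBV.
Stage 2: -16 dBV ≤ -9 dBV, so stage 2 doesn't engage; output -16 dBV.

-16 dBV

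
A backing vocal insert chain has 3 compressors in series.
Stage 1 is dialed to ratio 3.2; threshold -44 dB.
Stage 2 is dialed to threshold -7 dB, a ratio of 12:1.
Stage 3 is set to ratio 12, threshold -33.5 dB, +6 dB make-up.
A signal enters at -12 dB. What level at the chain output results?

Stage 1: overshoot 32 dB → 32/3.2 = 10 dB → -34 dB.
Stage 2: -34 dB is at or below the -7 dB threshold — no compression; output -34 dB.
Stage 3: below threshold (-34 ≤ -33.5); passes unchanged; make-up brings it to -28 dB.

-28 dB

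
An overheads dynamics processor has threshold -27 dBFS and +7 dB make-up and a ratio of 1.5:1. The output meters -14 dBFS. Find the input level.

Remove make-up: -14 − 7 = -21 dBFS.
The compressed level sits -21 − (-27) = 6 dB over threshold.
Before 1.5:1 compression the overshoot was 6 × 1.5 = 9 dB, so input = -27 + 9 = -18 dBFS.

-18 dBFS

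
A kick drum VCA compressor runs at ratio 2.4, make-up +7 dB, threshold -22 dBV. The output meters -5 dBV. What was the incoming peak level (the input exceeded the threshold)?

Stripping the +7 dB make-up gives -12 dBV at the gain stage.
That's 10 dB above the -22 dBV threshold.
Undo the ratio: input overshoot = 10 × 2.4 = 24 dB, giving input = 2 dBV.

2 dBV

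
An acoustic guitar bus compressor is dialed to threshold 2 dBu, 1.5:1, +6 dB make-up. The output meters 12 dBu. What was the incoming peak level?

8 dBu

Stripping the +6 dB make-up gives 6 dBu at the gain stage.
The compressed level sits 6 − 2 = 4 dB over threshold.
Input overshoot = R × output overshoot = 6 dB → input = 2 + 6 = 8 dBu.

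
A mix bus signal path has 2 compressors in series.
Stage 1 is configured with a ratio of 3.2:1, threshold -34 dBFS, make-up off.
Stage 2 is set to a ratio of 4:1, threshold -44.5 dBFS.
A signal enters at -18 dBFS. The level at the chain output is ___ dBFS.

Stage 1: -18 dBFS is 16 dB over -34 dBFS; at 3.2:1 that becomes 5 dB over, giving -29 dBFS.
Stage 2: overshoot 15.5 dB → 15.5/4 = 3.875 dB → -40.625 dBFS.

-40.625 dBFS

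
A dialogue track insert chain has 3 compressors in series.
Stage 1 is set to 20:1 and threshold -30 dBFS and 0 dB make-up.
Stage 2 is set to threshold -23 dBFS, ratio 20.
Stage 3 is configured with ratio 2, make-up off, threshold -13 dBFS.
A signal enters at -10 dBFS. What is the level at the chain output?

-29 dBFS

Stage 1: -10 dBFS is 20 dB over -30 dBFS; at 20:1 that becomes 1 dB over, giving -29 dBFS.
Stage 2: below threshold (-29 ≤ -23); passes unchanged; output -29 dBFS.
Stage 3: below threshold (-29 ≤ -13); passes unchanged; output -29 dBFS.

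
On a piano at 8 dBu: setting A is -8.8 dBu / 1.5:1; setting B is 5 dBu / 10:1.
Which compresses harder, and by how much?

A, by 2.9 dB

A: 16.8 dB over, compressed to 11.2 dB over, so 5.6 dB of GR.
B: 3 dB over, compressed to 0.3 dB over, so 2.7 dB of GR.
A reduces 2.9 dB more.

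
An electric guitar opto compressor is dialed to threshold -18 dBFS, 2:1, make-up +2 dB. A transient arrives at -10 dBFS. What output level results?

-12 dBFS

Overshoot: -10 − (-18) = 8 dB.
At 2:1 the overshoot is divided by 2, leaving 4 dB above threshold.
So the level is -18 + 4 = -14 dBFS; make-up adds 2 dB, giving -12 dBFS.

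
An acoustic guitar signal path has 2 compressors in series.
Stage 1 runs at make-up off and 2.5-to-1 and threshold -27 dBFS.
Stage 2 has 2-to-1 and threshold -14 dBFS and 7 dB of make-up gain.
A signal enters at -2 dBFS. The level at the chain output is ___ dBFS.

Stage 1: 25 dB above -27 dBFS, reduced 2.5:1 to 10 dB above → -17 dBFS.
Stage 2: below threshold (-17 ≤ -14); passes unchanged; make-up brings it to -10 dBFS.

-10 dBFS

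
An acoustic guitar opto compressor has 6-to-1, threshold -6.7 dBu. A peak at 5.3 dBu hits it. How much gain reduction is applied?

10 dB

The signal is 12 dB above threshold.
A 6:1 ratio leaves 2 dB of that excess.
GR = overshoot in − overshoot out = 12 − 2 = 10 dB.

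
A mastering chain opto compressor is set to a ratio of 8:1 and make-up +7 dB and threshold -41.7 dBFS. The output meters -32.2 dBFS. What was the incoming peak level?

-21.7 dBFS

Before make-up, the level was -32.2 − 7 = -39.2 dBFS.
That's 2.5 dB above the -41.7 dBFS threshold.
Undo the ratio: input overshoot = 2.5 × 8 = 20 dB, giving input = -21.7 dBFS.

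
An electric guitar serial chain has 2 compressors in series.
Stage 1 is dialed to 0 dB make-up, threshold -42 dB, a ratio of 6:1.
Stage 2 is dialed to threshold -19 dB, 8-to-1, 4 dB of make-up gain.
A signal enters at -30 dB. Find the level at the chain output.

Stage 1: -30 dB is 12 dB over -42 dB; at 6:1 that becomes 2 dB over, giving -40 dB.
Stage 2: -40 dB is at or below the -19 dB threshold — no compression; make-up brings it to -36 dB.

-36 dB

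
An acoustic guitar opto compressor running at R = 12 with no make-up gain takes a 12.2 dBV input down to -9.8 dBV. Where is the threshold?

-11.8 dBV

Let T be the threshold. Output overshoot = (input overshoot)/R, so -9.8 − T = (12.2 − T)/12.
12·(-9.8 − T) = 12.2 − T → 11·T = -117.6 − 12.2 = -129.8.
T = -129.8/11 = -11.8 dBV.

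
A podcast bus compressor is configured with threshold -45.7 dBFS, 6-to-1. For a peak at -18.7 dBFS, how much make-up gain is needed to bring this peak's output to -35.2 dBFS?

6 dB

Overshoot 27 dB → 27/6 = 4.5 dB after compression, so the compressed level is -45.7 + 4.5 = -41.2 dBFS.
Make-up = target − compressed = -35.2 − (-41.2) = 6 dB.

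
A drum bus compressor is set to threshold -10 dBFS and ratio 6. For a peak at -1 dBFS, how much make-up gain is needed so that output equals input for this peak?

7.5 dB

Overshoot 9 dB → 9/6 = 1.5 dB after compression, so the compressed level is -10 + 1.5 = -8.5 dBFS.
Make-up = target − compressed = -1 − (-8.5) = 7.5 dB.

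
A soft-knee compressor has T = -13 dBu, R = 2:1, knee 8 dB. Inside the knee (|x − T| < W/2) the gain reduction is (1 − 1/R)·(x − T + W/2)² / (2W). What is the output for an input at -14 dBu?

-14.28125 dBu

x − T + W/2 = -14 − (-13) + 4 = 3.
GR = (1 − 1/2) × 3² / 16 = 0.5 × 9 / 16 = 0.28125 dB.
Output = -14 − 0.28125 = -14.28125 dBu.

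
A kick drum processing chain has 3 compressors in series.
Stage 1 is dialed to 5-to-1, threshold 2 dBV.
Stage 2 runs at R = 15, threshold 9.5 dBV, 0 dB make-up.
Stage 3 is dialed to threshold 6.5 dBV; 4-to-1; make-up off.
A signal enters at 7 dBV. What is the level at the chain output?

3 dBV

Stage 1: 5 dB above 2 dBV, reduced 5:1 to 1 dB above → 3 dBV.
Stage 2: below threshold (3 ≤ 9.5); passes unchanged; output 3 dBV.
Stage 3: 3 dBV is at or below the 6.5 dBV threshold — no compression; output 3 dBV.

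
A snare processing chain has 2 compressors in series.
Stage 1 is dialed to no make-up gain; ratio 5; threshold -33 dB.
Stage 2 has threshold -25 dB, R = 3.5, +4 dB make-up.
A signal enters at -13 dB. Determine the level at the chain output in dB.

-25 dB

Stage 1: 20 dB above -33 dB, reduced 5:1 to 4 dB above → -29 dB.
Stage 2: below threshold (-29 ≤ -25); passes unchanged; make-up brings it to -25 dB.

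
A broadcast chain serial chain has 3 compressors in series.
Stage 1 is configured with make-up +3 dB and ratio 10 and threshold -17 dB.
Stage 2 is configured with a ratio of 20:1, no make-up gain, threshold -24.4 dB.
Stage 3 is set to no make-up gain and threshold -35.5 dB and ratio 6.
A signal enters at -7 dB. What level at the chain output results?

Stage 1: overshoot 10 dB → 10/10 = 1 dB → -16 dB; +3 dB make-up → -13 dB.
Stage 2: -13 dB is 11.4 dB over -24.4 dB; at 20:1 that becomes 0.57 dB over, giving -23.83 dB.
Stage 3: 11.67 dB above -35.5 dB, reduced 6:1 to 1.945 dB above → -33.555 dB.

-33.555 dB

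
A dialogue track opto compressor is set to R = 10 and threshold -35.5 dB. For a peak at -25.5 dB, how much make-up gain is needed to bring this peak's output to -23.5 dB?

The peak compresses to -35.5 + 10/10 = -34.5 dB.
To reach -23.5 dB requires -23.5 − (-34.5) = 11 dB of make-up.

11 dB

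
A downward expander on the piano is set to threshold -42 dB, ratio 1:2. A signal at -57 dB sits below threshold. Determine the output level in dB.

-72 dB

The input is 15 dB below the -42 dB threshold.
A 1:2 expander multiplies undershoot by 2: 15 × 2 = 30 dB below threshold.
Output = -42 − 30 = -72 dB.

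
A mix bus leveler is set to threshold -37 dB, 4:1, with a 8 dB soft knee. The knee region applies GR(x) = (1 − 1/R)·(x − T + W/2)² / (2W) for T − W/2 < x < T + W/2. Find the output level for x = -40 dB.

x − T + W/2 = -40 − (-37) + 4 = 1.
GR = (1 − 1/4) × 1² / 16 = 0.75 × 1 / 16 = 0.046875 dB.
Output = -40 − 0.046875 = -40.046875 dB.

-40.046875 dB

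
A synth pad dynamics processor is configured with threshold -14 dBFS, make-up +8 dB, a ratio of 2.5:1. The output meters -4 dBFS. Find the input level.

-9 dBFS

Before make-up, the level was -4 − 8 = -12 dBFS.
The compressed level sits -12 − (-14) = 2 dB over threshold.
Before 2.5:1 compression the overshoot was 2 × 2.5 = 5 dB, so input = -14 + 5 = -9 dBFS.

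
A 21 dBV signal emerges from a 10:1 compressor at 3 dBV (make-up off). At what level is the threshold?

Input is 20 dB above T (since output overshoot × R = input overshoot: (3 − T)·10 = 21 − T gives T = 1 dBV).
Check: 1 + (21 − 1)/10 = 1 + 2 = 3 dBV. ✓

1 dBV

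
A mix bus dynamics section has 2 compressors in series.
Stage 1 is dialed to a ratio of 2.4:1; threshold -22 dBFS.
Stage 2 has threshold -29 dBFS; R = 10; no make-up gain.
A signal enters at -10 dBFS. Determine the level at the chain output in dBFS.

Stage 1: overshoot 12 dB → 12/2.4 = 5 dB → -17 dBFS.
Stage 2: overshoot 12 dB → 12/10 = 1.2 dB → -27.8 dBFS.

-27.8 dBFS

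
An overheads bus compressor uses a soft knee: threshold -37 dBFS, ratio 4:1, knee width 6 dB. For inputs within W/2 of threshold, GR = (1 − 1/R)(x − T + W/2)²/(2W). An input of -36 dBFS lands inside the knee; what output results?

x − T + W/2 = -36 − (-37) + 3 = 4.
GR = (1 − 1/4) × 4² / 12 = 0.75 × 16 / 12 = 1 dB.
Output = -36 − 1 = -37 dBFS.

-37 dBFS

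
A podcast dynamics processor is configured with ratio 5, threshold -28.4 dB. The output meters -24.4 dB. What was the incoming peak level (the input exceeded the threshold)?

-8.4 dB

That's 4 dB above the -28.4 dB threshold.
Input overshoot = R × output overshoot = 20 dB → input = -28.4 + 20 = -8.4 dB.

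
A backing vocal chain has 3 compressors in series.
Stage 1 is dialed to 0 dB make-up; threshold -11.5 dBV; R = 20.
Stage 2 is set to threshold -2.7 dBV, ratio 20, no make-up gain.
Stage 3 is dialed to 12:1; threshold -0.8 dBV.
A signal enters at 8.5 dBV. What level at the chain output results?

Stage 1: 20 dB above -11.5 dBV, reduced 20:1 to 1 dB above → -10.5 dBV.
Stage 2: -10.5 dBV ≤ -2.7 dBV, so stage 2 doesn't engage; output -10.5 dBV.
Stage 3: -10.5 dBV is at or below the -0.8 dBV threshold — no compression; output -10.5 dBV.

-10.5 dBV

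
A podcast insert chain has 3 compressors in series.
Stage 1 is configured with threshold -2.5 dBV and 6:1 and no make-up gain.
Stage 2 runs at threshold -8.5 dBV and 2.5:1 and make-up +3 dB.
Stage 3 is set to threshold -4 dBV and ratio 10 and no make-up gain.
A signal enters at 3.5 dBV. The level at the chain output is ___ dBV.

Stage 1: 6 dB above -2.5 dBV, reduced 6:1 to 1 dB above → -1.5 dBV.
Stage 2: -1.5 dBV is 7 dB over -8.5 dBV; at 2.5:1 that becomes 2.8 dB over, giving -5.7 dBV; +3 dB make-up → -2.7 dBV.
Stage 3: overshoot 1.3 dB → 1.3/10 = 0.13 dB → -3.87 dBV.

-3.87 dBV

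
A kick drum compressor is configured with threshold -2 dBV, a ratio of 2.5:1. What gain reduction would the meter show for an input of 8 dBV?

The signal is 10 dB above threshold.
A 2.5:1 ratio leaves 4 dB of that excess.
Gain reduction = 10 − 4 = 6 dB.

6 dB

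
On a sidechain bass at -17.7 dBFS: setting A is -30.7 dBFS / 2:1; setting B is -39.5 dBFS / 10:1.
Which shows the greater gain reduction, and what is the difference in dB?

B, by 13.12 dB

A: 13 dB over, compressed to 6.5 dB over, so 6.5 dB of GR.
B: 21.8 dB over, compressed to 2.18 dB over, so 19.62 dB of GR.
B applies 13.12 dB more gain reduction.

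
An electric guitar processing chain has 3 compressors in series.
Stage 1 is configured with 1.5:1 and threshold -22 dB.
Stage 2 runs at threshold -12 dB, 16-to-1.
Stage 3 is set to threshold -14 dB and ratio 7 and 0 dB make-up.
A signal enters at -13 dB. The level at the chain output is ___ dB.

Stage 1: overshoot 9 dB → 9/1.5 = 6 dB → -16 dB.
Stage 2: -16 dB ≤ -12 dB, so stage 2 doesn't engage; output -16 dB.
Stage 3: -16 dB ≤ -14 dB, so stage 3 doesn't engage; output -16 dB.

-16 dB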